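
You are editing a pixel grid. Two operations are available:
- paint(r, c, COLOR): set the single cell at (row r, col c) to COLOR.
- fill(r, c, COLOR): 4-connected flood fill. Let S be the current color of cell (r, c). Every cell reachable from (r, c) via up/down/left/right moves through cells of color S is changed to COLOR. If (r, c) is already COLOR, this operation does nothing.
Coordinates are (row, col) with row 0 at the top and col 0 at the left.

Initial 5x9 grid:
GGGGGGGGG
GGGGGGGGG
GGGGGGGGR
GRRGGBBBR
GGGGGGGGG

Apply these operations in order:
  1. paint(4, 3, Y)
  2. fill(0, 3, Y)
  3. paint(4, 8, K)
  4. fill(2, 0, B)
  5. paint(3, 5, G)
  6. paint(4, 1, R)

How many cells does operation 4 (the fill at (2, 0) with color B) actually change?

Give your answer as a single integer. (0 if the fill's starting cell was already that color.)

Answer: 37

Derivation:
After op 1 paint(4,3,Y):
GGGGGGGGG
GGGGGGGGG
GGGGGGGGR
GRRGGBBBR
GGGYGGGGG
After op 2 fill(0,3,Y) [37 cells changed]:
YYYYYYYYY
YYYYYYYYY
YYYYYYYYR
YRRYYBBBR
YYYYYYYYY
After op 3 paint(4,8,K):
YYYYYYYYY
YYYYYYYYY
YYYYYYYYR
YRRYYBBBR
YYYYYYYYK
After op 4 fill(2,0,B) [37 cells changed]:
BBBBBBBBB
BBBBBBBBB
BBBBBBBBR
BRRBBBBBR
BBBBBBBBK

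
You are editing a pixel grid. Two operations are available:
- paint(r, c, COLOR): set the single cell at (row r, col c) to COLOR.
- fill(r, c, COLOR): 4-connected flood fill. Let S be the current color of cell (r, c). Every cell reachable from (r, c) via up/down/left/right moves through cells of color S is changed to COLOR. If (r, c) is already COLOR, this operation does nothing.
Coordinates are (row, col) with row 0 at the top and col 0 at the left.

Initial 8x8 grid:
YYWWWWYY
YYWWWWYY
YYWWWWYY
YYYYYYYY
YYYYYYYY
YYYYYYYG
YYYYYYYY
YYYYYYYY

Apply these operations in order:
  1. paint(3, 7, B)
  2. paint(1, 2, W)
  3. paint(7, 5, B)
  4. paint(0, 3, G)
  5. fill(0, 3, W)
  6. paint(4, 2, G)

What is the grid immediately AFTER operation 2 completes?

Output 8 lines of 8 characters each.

After op 1 paint(3,7,B):
YYWWWWYY
YYWWWWYY
YYWWWWYY
YYYYYYYB
YYYYYYYY
YYYYYYYG
YYYYYYYY
YYYYYYYY
After op 2 paint(1,2,W):
YYWWWWYY
YYWWWWYY
YYWWWWYY
YYYYYYYB
YYYYYYYY
YYYYYYYG
YYYYYYYY
YYYYYYYY

Answer: YYWWWWYY
YYWWWWYY
YYWWWWYY
YYYYYYYB
YYYYYYYY
YYYYYYYG
YYYYYYYY
YYYYYYYY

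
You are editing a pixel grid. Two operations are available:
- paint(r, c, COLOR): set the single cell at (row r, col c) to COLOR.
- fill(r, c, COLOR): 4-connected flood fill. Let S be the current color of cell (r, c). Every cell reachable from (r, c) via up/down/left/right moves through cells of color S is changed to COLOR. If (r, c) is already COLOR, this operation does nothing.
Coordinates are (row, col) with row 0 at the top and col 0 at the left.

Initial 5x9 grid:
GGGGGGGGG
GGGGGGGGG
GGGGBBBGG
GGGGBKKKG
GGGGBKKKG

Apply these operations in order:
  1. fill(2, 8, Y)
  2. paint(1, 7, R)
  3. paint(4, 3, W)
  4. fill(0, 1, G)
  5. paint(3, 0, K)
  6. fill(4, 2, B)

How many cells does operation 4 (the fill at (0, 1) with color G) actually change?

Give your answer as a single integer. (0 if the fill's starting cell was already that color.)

After op 1 fill(2,8,Y) [34 cells changed]:
YYYYYYYYY
YYYYYYYYY
YYYYBBBYY
YYYYBKKKY
YYYYBKKKY
After op 2 paint(1,7,R):
YYYYYYYYY
YYYYYYYRY
YYYYBBBYY
YYYYBKKKY
YYYYBKKKY
After op 3 paint(4,3,W):
YYYYYYYYY
YYYYYYYRY
YYYYBBBYY
YYYYBKKKY
YYYWBKKKY
After op 4 fill(0,1,G) [32 cells changed]:
GGGGGGGGG
GGGGGGGRG
GGGGBBBGG
GGGGBKKKG
GGGWBKKKG

Answer: 32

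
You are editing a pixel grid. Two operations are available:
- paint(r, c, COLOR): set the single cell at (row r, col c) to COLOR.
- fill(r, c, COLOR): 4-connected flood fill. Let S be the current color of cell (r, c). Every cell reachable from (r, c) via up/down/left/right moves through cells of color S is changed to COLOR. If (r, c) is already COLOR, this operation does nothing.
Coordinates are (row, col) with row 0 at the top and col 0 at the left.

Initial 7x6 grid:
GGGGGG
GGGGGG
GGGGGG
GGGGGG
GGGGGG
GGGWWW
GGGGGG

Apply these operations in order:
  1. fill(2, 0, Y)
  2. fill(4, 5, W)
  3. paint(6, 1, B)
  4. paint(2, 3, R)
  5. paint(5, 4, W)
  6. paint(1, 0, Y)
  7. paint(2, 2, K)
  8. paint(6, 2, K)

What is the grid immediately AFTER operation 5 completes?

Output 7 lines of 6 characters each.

Answer: WWWWWW
WWWWWW
WWWRWW
WWWWWW
WWWWWW
WWWWWW
WBWWWW

Derivation:
After op 1 fill(2,0,Y) [39 cells changed]:
YYYYYY
YYYYYY
YYYYYY
YYYYYY
YYYYYY
YYYWWW
YYYYYY
After op 2 fill(4,5,W) [39 cells changed]:
WWWWWW
WWWWWW
WWWWWW
WWWWWW
WWWWWW
WWWWWW
WWWWWW
After op 3 paint(6,1,B):
WWWWWW
WWWWWW
WWWWWW
WWWWWW
WWWWWW
WWWWWW
WBWWWW
After op 4 paint(2,3,R):
WWWWWW
WWWWWW
WWWRWW
WWWWWW
WWWWWW
WWWWWW
WBWWWW
After op 5 paint(5,4,W):
WWWWWW
WWWWWW
WWWRWW
WWWWWW
WWWWWW
WWWWWW
WBWWWW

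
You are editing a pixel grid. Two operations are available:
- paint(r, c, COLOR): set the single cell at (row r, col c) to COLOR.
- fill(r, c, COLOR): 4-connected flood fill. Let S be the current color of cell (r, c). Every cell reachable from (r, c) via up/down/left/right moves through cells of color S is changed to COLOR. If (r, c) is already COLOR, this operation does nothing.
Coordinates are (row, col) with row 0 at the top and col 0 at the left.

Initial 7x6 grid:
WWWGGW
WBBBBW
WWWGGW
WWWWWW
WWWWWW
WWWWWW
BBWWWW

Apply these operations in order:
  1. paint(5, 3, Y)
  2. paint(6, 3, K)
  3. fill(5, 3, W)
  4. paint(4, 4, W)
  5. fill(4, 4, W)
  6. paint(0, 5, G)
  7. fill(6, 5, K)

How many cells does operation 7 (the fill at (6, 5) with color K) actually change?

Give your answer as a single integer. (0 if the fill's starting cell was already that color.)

Answer: 30

Derivation:
After op 1 paint(5,3,Y):
WWWGGW
WBBBBW
WWWGGW
WWWWWW
WWWWWW
WWWYWW
BBWWWW
After op 2 paint(6,3,K):
WWWGGW
WBBBBW
WWWGGW
WWWWWW
WWWWWW
WWWYWW
BBWKWW
After op 3 fill(5,3,W) [1 cells changed]:
WWWGGW
WBBBBW
WWWGGW
WWWWWW
WWWWWW
WWWWWW
BBWKWW
After op 4 paint(4,4,W):
WWWGGW
WBBBBW
WWWGGW
WWWWWW
WWWWWW
WWWWWW
BBWKWW
After op 5 fill(4,4,W) [0 cells changed]:
WWWGGW
WBBBBW
WWWGGW
WWWWWW
WWWWWW
WWWWWW
BBWKWW
After op 6 paint(0,5,G):
WWWGGG
WBBBBW
WWWGGW
WWWWWW
WWWWWW
WWWWWW
BBWKWW
After op 7 fill(6,5,K) [30 cells changed]:
KKKGGG
KBBBBK
KKKGGK
KKKKKK
KKKKKK
KKKKKK
BBKKKK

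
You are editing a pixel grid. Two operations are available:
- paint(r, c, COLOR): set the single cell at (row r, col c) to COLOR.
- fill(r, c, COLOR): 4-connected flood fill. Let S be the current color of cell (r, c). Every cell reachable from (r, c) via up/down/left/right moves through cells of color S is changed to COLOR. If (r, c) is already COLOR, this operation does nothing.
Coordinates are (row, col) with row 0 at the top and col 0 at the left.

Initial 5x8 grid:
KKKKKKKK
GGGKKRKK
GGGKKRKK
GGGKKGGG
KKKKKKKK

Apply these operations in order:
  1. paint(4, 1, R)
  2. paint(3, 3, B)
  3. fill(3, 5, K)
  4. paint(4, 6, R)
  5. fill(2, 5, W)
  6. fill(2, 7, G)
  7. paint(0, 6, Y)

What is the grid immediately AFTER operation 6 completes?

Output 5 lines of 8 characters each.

Answer: GGGGGGGG
GGGGGWGG
GGGGGWGG
GGGBGGGG
KRGGGGRG

Derivation:
After op 1 paint(4,1,R):
KKKKKKKK
GGGKKRKK
GGGKKRKK
GGGKKGGG
KRKKKKKK
After op 2 paint(3,3,B):
KKKKKKKK
GGGKKRKK
GGGKKRKK
GGGBKGGG
KRKKKKKK
After op 3 fill(3,5,K) [3 cells changed]:
KKKKKKKK
GGGKKRKK
GGGKKRKK
GGGBKKKK
KRKKKKKK
After op 4 paint(4,6,R):
KKKKKKKK
GGGKKRKK
GGGKKRKK
GGGBKKKK
KRKKKKRK
After op 5 fill(2,5,W) [2 cells changed]:
KKKKKKKK
GGGKKWKK
GGGKKWKK
GGGBKKKK
KRKKKKRK
After op 6 fill(2,7,G) [25 cells changed]:
GGGGGGGG
GGGGGWGG
GGGGGWGG
GGGBGGGG
KRGGGGRG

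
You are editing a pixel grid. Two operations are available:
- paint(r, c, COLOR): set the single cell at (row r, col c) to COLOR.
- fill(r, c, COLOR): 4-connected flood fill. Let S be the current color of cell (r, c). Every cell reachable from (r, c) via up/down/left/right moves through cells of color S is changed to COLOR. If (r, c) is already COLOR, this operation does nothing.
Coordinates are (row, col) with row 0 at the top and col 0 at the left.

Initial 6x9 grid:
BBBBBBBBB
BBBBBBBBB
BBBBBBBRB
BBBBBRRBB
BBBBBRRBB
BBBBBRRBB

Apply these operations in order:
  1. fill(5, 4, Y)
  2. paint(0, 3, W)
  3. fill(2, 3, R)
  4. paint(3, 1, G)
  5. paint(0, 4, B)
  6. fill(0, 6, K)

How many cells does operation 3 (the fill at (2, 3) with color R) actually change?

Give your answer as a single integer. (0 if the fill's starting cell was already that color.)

Answer: 46

Derivation:
After op 1 fill(5,4,Y) [47 cells changed]:
YYYYYYYYY
YYYYYYYYY
YYYYYYYRY
YYYYYRRYY
YYYYYRRYY
YYYYYRRYY
After op 2 paint(0,3,W):
YYYWYYYYY
YYYYYYYYY
YYYYYYYRY
YYYYYRRYY
YYYYYRRYY
YYYYYRRYY
After op 3 fill(2,3,R) [46 cells changed]:
RRRWRRRRR
RRRRRRRRR
RRRRRRRRR
RRRRRRRRR
RRRRRRRRR
RRRRRRRRR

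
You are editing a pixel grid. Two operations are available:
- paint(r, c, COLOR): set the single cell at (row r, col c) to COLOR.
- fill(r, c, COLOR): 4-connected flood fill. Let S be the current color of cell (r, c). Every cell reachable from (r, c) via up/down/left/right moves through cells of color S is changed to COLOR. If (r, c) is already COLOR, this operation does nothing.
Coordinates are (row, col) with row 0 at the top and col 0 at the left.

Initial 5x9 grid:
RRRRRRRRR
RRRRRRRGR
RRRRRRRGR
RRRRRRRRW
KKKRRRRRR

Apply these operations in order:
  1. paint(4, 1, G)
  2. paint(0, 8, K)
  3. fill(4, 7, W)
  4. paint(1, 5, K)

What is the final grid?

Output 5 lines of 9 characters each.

After op 1 paint(4,1,G):
RRRRRRRRR
RRRRRRRGR
RRRRRRRGR
RRRRRRRRW
KGKRRRRRR
After op 2 paint(0,8,K):
RRRRRRRRK
RRRRRRRGR
RRRRRRRGR
RRRRRRRRW
KGKRRRRRR
After op 3 fill(4,7,W) [36 cells changed]:
WWWWWWWWK
WWWWWWWGR
WWWWWWWGR
WWWWWWWWW
KGKWWWWWW
After op 4 paint(1,5,K):
WWWWWWWWK
WWWWWKWGR
WWWWWWWGR
WWWWWWWWW
KGKWWWWWW

Answer: WWWWWWWWK
WWWWWKWGR
WWWWWWWGR
WWWWWWWWW
KGKWWWWWW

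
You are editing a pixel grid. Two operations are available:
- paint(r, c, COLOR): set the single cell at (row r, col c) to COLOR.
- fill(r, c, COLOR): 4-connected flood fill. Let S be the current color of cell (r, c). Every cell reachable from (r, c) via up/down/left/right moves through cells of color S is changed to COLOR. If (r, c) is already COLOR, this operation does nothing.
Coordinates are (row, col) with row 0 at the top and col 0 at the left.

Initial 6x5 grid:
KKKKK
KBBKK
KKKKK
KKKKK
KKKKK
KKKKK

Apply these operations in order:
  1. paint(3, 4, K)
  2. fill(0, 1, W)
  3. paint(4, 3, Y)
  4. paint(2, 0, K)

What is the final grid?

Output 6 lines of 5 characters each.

After op 1 paint(3,4,K):
KKKKK
KBBKK
KKKKK
KKKKK
KKKKK
KKKKK
After op 2 fill(0,1,W) [28 cells changed]:
WWWWW
WBBWW
WWWWW
WWWWW
WWWWW
WWWWW
After op 3 paint(4,3,Y):
WWWWW
WBBWW
WWWWW
WWWWW
WWWYW
WWWWW
After op 4 paint(2,0,K):
WWWWW
WBBWW
KWWWW
WWWWW
WWWYW
WWWWW

Answer: WWWWW
WBBWW
KWWWW
WWWWW
WWWYW
WWWWW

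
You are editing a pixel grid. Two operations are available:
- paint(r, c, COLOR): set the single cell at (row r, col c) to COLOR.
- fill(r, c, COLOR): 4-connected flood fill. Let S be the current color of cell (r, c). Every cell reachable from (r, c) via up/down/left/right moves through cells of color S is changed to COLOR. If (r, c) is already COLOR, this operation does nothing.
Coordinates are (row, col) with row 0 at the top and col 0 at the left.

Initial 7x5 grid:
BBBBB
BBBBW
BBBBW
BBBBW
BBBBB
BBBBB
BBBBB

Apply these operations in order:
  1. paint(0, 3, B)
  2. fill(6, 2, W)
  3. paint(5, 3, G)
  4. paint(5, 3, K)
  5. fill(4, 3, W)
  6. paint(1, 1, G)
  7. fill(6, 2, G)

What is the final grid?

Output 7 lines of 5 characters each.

Answer: GGGGG
GGGGG
GGGGG
GGGGG
GGGGG
GGGKG
GGGGG

Derivation:
After op 1 paint(0,3,B):
BBBBB
BBBBW
BBBBW
BBBBW
BBBBB
BBBBB
BBBBB
After op 2 fill(6,2,W) [32 cells changed]:
WWWWW
WWWWW
WWWWW
WWWWW
WWWWW
WWWWW
WWWWW
After op 3 paint(5,3,G):
WWWWW
WWWWW
WWWWW
WWWWW
WWWWW
WWWGW
WWWWW
After op 4 paint(5,3,K):
WWWWW
WWWWW
WWWWW
WWWWW
WWWWW
WWWKW
WWWWW
After op 5 fill(4,3,W) [0 cells changed]:
WWWWW
WWWWW
WWWWW
WWWWW
WWWWW
WWWKW
WWWWW
After op 6 paint(1,1,G):
WWWWW
WGWWW
WWWWW
WWWWW
WWWWW
WWWKW
WWWWW
After op 7 fill(6,2,G) [33 cells changed]:
GGGGG
GGGGG
GGGGG
GGGGG
GGGGG
GGGKG
GGGGG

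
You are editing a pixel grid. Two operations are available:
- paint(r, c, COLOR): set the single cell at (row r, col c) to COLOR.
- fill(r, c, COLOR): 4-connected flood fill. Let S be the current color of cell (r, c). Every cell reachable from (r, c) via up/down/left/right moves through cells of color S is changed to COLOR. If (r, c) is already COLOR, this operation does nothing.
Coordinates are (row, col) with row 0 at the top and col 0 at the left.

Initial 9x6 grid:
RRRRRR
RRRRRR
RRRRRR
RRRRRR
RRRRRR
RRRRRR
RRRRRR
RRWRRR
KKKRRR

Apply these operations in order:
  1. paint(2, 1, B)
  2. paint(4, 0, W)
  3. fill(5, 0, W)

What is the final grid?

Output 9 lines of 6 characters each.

Answer: WWWWWW
WWWWWW
WBWWWW
WWWWWW
WWWWWW
WWWWWW
WWWWWW
WWWWWW
KKKWWW

Derivation:
After op 1 paint(2,1,B):
RRRRRR
RRRRRR
RBRRRR
RRRRRR
RRRRRR
RRRRRR
RRRRRR
RRWRRR
KKKRRR
After op 2 paint(4,0,W):
RRRRRR
RRRRRR
RBRRRR
RRRRRR
WRRRRR
RRRRRR
RRRRRR
RRWRRR
KKKRRR
After op 3 fill(5,0,W) [48 cells changed]:
WWWWWW
WWWWWW
WBWWWW
WWWWWW
WWWWWW
WWWWWW
WWWWWW
WWWWWW
KKKWWW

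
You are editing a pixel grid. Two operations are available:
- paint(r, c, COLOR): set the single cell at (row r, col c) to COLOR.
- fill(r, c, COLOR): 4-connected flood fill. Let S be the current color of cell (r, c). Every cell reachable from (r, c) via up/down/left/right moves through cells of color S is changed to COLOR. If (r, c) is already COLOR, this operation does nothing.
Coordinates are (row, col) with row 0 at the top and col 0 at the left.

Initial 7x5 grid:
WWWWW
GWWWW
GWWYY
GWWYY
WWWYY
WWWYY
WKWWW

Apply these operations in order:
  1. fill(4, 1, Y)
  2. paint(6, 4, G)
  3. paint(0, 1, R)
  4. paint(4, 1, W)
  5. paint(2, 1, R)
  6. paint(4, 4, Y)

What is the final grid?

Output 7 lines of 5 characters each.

After op 1 fill(4,1,Y) [23 cells changed]:
YYYYY
GYYYY
GYYYY
GYYYY
YYYYY
YYYYY
YKYYY
After op 2 paint(6,4,G):
YYYYY
GYYYY
GYYYY
GYYYY
YYYYY
YYYYY
YKYYG
After op 3 paint(0,1,R):
YRYYY
GYYYY
GYYYY
GYYYY
YYYYY
YYYYY
YKYYG
After op 4 paint(4,1,W):
YRYYY
GYYYY
GYYYY
GYYYY
YWYYY
YYYYY
YKYYG
After op 5 paint(2,1,R):
YRYYY
GYYYY
GRYYY
GYYYY
YWYYY
YYYYY
YKYYG
After op 6 paint(4,4,Y):
YRYYY
GYYYY
GRYYY
GYYYY
YWYYY
YYYYY
YKYYG

Answer: YRYYY
GYYYY
GRYYY
GYYYY
YWYYY
YYYYY
YKYYG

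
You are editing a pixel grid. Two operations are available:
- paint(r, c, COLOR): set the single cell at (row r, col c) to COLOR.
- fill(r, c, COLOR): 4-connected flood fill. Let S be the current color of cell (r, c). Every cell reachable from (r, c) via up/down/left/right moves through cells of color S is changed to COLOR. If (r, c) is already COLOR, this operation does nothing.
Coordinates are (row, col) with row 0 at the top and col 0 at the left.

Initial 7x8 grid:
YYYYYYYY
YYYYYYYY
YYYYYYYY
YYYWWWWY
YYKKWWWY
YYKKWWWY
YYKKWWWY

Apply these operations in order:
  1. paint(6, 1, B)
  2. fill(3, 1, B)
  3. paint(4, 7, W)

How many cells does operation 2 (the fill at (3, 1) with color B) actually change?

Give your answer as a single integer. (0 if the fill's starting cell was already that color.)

After op 1 paint(6,1,B):
YYYYYYYY
YYYYYYYY
YYYYYYYY
YYYWWWWY
YYKKWWWY
YYKKWWWY
YBKKWWWY
After op 2 fill(3,1,B) [36 cells changed]:
BBBBBBBB
BBBBBBBB
BBBBBBBB
BBBWWWWB
BBKKWWWB
BBKKWWWB
BBKKWWWB

Answer: 36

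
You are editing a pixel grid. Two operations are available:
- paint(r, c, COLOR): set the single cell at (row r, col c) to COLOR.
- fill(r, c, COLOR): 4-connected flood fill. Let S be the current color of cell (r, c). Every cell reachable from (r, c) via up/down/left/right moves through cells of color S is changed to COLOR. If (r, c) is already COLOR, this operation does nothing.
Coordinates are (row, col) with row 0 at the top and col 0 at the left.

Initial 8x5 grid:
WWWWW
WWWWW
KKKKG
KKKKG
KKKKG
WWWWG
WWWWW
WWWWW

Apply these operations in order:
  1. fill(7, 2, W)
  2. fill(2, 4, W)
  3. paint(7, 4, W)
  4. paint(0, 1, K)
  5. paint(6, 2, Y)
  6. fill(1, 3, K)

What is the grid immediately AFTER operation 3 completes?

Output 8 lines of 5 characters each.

After op 1 fill(7,2,W) [0 cells changed]:
WWWWW
WWWWW
KKKKG
KKKKG
KKKKG
WWWWG
WWWWW
WWWWW
After op 2 fill(2,4,W) [4 cells changed]:
WWWWW
WWWWW
KKKKW
KKKKW
KKKKW
WWWWW
WWWWW
WWWWW
After op 3 paint(7,4,W):
WWWWW
WWWWW
KKKKW
KKKKW
KKKKW
WWWWW
WWWWW
WWWWW

Answer: WWWWW
WWWWW
KKKKW
KKKKW
KKKKW
WWWWW
WWWWW
WWWWW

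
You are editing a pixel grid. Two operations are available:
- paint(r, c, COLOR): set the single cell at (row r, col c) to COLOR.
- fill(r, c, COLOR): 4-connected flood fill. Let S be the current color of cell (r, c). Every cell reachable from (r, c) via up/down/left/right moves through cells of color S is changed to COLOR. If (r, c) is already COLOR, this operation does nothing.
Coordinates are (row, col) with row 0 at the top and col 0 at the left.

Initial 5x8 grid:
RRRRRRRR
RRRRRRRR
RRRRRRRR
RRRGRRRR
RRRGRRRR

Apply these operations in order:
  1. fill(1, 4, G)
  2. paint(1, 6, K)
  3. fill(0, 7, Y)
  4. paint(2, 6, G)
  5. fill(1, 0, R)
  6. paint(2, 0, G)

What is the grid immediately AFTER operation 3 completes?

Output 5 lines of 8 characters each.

After op 1 fill(1,4,G) [38 cells changed]:
GGGGGGGG
GGGGGGGG
GGGGGGGG
GGGGGGGG
GGGGGGGG
After op 2 paint(1,6,K):
GGGGGGGG
GGGGGGKG
GGGGGGGG
GGGGGGGG
GGGGGGGG
After op 3 fill(0,7,Y) [39 cells changed]:
YYYYYYYY
YYYYYYKY
YYYYYYYY
YYYYYYYY
YYYYYYYY

Answer: YYYYYYYY
YYYYYYKY
YYYYYYYY
YYYYYYYY
YYYYYYYY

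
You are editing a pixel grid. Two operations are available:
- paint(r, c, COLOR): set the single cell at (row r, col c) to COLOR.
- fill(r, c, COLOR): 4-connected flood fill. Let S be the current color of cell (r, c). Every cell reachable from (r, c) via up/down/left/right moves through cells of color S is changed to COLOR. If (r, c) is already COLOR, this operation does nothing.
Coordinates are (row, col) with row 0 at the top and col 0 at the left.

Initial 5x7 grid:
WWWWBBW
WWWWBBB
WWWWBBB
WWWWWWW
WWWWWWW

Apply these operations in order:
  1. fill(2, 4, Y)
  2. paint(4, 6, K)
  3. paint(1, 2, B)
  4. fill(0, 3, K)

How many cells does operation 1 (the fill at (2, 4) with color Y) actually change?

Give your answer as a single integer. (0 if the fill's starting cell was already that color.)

Answer: 8

Derivation:
After op 1 fill(2,4,Y) [8 cells changed]:
WWWWYYW
WWWWYYY
WWWWYYY
WWWWWWW
WWWWWWW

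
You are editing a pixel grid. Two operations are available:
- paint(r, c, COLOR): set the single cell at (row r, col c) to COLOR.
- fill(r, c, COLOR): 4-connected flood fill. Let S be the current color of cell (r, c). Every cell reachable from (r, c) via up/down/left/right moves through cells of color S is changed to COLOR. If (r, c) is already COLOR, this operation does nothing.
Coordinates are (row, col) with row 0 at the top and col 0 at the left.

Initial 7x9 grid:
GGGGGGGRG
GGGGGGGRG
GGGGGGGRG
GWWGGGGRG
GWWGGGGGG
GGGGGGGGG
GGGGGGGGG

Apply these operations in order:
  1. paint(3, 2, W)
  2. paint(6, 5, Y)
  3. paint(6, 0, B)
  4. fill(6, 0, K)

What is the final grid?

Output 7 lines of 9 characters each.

After op 1 paint(3,2,W):
GGGGGGGRG
GGGGGGGRG
GGGGGGGRG
GWWGGGGRG
GWWGGGGGG
GGGGGGGGG
GGGGGGGGG
After op 2 paint(6,5,Y):
GGGGGGGRG
GGGGGGGRG
GGGGGGGRG
GWWGGGGRG
GWWGGGGGG
GGGGGGGGG
GGGGGYGGG
After op 3 paint(6,0,B):
GGGGGGGRG
GGGGGGGRG
GGGGGGGRG
GWWGGGGRG
GWWGGGGGG
GGGGGGGGG
BGGGGYGGG
After op 4 fill(6,0,K) [1 cells changed]:
GGGGGGGRG
GGGGGGGRG
GGGGGGGRG
GWWGGGGRG
GWWGGGGGG
GGGGGGGGG
KGGGGYGGG

Answer: GGGGGGGRG
GGGGGGGRG
GGGGGGGRG
GWWGGGGRG
GWWGGGGGG
GGGGGGGGG
KGGGGYGGG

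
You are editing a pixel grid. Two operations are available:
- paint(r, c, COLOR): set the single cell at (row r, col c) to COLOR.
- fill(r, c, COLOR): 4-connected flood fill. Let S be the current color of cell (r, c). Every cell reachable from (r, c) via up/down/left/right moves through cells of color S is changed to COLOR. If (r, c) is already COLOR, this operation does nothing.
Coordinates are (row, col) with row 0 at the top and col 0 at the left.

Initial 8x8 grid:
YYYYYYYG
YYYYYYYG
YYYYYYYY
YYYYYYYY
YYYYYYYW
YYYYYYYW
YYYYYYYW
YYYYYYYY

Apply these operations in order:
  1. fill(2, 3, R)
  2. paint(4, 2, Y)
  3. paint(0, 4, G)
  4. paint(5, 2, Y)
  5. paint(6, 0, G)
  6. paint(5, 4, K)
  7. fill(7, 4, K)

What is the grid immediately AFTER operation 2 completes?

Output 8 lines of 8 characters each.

Answer: RRRRRRRG
RRRRRRRG
RRRRRRRR
RRRRRRRR
RRYRRRRW
RRRRRRRW
RRRRRRRW
RRRRRRRR

Derivation:
After op 1 fill(2,3,R) [59 cells changed]:
RRRRRRRG
RRRRRRRG
RRRRRRRR
RRRRRRRR
RRRRRRRW
RRRRRRRW
RRRRRRRW
RRRRRRRR
After op 2 paint(4,2,Y):
RRRRRRRG
RRRRRRRG
RRRRRRRR
RRRRRRRR
RRYRRRRW
RRRRRRRW
RRRRRRRW
RRRRRRRR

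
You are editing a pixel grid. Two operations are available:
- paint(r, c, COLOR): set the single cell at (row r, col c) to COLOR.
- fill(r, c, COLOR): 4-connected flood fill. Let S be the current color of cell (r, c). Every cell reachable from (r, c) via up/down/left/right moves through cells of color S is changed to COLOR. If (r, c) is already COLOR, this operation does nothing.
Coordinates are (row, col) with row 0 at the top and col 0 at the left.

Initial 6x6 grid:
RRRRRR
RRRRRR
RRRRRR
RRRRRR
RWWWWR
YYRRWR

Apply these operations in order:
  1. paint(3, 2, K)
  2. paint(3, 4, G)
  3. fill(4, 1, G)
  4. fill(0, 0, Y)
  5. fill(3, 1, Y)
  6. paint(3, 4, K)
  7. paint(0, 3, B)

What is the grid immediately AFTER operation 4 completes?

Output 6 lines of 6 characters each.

Answer: YYYYYY
YYYYYY
YYYYYY
YYKYGY
YGGGGY
YYRRGY

Derivation:
After op 1 paint(3,2,K):
RRRRRR
RRRRRR
RRRRRR
RRKRRR
RWWWWR
YYRRWR
After op 2 paint(3,4,G):
RRRRRR
RRRRRR
RRRRRR
RRKRGR
RWWWWR
YYRRWR
After op 3 fill(4,1,G) [5 cells changed]:
RRRRRR
RRRRRR
RRRRRR
RRKRGR
RGGGGR
YYRRGR
After op 4 fill(0,0,Y) [25 cells changed]:
YYYYYY
YYYYYY
YYYYYY
YYKYGY
YGGGGY
YYRRGY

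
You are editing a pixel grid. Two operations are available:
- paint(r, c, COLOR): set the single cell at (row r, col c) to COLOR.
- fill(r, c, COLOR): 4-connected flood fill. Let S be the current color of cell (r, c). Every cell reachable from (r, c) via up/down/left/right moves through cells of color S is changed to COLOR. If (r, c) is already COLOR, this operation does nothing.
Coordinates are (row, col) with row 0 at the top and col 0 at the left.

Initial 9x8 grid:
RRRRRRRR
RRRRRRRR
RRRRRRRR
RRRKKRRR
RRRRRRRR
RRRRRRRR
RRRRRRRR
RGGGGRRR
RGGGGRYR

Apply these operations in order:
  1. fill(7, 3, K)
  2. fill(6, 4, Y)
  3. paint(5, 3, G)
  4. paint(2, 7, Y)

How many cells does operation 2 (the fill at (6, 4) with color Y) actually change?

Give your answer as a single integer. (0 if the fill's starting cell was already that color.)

After op 1 fill(7,3,K) [8 cells changed]:
RRRRRRRR
RRRRRRRR
RRRRRRRR
RRRKKRRR
RRRRRRRR
RRRRRRRR
RRRRRRRR
RKKKKRRR
RKKKKRYR
After op 2 fill(6,4,Y) [61 cells changed]:
YYYYYYYY
YYYYYYYY
YYYYYYYY
YYYKKYYY
YYYYYYYY
YYYYYYYY
YYYYYYYY
YKKKKYYY
YKKKKYYY

Answer: 61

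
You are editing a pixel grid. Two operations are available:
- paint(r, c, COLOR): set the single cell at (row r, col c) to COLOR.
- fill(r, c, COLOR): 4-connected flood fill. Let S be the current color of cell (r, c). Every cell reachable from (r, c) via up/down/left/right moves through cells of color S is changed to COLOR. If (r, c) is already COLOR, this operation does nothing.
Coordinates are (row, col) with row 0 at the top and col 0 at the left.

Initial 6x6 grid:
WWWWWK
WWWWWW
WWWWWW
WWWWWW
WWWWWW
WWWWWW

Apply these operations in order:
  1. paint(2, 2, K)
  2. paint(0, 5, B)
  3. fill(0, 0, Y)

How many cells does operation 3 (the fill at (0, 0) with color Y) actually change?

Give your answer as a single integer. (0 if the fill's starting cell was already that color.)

After op 1 paint(2,2,K):
WWWWWK
WWWWWW
WWKWWW
WWWWWW
WWWWWW
WWWWWW
After op 2 paint(0,5,B):
WWWWWB
WWWWWW
WWKWWW
WWWWWW
WWWWWW
WWWWWW
After op 3 fill(0,0,Y) [34 cells changed]:
YYYYYB
YYYYYY
YYKYYY
YYYYYY
YYYYYY
YYYYYY

Answer: 34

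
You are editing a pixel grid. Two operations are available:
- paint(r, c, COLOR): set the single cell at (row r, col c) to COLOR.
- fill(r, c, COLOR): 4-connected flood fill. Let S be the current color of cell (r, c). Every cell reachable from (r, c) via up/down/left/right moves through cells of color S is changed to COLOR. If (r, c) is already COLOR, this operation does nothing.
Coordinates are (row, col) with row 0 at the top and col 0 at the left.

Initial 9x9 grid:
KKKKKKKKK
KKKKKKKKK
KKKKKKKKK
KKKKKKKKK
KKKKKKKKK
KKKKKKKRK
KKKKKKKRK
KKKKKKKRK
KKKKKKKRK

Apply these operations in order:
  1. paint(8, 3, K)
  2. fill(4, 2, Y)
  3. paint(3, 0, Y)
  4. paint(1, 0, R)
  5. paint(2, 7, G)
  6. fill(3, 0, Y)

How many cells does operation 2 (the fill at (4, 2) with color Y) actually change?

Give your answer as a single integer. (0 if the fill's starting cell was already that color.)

Answer: 77

Derivation:
After op 1 paint(8,3,K):
KKKKKKKKK
KKKKKKKKK
KKKKKKKKK
KKKKKKKKK
KKKKKKKKK
KKKKKKKRK
KKKKKKKRK
KKKKKKKRK
KKKKKKKRK
After op 2 fill(4,2,Y) [77 cells changed]:
YYYYYYYYY
YYYYYYYYY
YYYYYYYYY
YYYYYYYYY
YYYYYYYYY
YYYYYYYRY
YYYYYYYRY
YYYYYYYRY
YYYYYYYRY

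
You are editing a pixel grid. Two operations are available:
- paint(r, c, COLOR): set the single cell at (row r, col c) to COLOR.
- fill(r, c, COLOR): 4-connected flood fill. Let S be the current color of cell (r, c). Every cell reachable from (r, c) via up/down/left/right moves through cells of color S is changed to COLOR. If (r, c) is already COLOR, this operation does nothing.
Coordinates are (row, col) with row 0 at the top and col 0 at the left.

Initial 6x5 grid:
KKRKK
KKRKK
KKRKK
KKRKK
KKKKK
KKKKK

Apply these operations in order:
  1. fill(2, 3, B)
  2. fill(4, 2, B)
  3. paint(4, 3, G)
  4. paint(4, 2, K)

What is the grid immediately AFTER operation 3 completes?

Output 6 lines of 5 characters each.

Answer: BBRBB
BBRBB
BBRBB
BBRBB
BBBGB
BBBBB

Derivation:
After op 1 fill(2,3,B) [26 cells changed]:
BBRBB
BBRBB
BBRBB
BBRBB
BBBBB
BBBBB
After op 2 fill(4,2,B) [0 cells changed]:
BBRBB
BBRBB
BBRBB
BBRBB
BBBBB
BBBBB
After op 3 paint(4,3,G):
BBRBB
BBRBB
BBRBB
BBRBB
BBBGB
BBBBB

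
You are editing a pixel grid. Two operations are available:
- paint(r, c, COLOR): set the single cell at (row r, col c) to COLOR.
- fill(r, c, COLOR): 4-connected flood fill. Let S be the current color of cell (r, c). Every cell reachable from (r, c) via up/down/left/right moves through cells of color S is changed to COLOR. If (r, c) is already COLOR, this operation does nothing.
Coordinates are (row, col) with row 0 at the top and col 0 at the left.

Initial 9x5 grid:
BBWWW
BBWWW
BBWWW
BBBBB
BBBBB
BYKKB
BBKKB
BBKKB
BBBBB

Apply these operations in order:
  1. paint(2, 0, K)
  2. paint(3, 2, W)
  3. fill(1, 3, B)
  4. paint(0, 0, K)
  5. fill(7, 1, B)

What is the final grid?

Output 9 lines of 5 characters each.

Answer: KBBBB
BBBBB
KBBBB
BBBBB
BBBBB
BYKKB
BBKKB
BBKKB
BBBBB

Derivation:
After op 1 paint(2,0,K):
BBWWW
BBWWW
KBWWW
BBBBB
BBBBB
BYKKB
BBKKB
BBKKB
BBBBB
After op 2 paint(3,2,W):
BBWWW
BBWWW
KBWWW
BBWBB
BBBBB
BYKKB
BBKKB
BBKKB
BBBBB
After op 3 fill(1,3,B) [10 cells changed]:
BBBBB
BBBBB
KBBBB
BBBBB
BBBBB
BYKKB
BBKKB
BBKKB
BBBBB
After op 4 paint(0,0,K):
KBBBB
BBBBB
KBBBB
BBBBB
BBBBB
BYKKB
BBKKB
BBKKB
BBBBB
After op 5 fill(7,1,B) [0 cells changed]:
KBBBB
BBBBB
KBBBB
BBBBB
BBBBB
BYKKB
BBKKB
BBKKB
BBBBB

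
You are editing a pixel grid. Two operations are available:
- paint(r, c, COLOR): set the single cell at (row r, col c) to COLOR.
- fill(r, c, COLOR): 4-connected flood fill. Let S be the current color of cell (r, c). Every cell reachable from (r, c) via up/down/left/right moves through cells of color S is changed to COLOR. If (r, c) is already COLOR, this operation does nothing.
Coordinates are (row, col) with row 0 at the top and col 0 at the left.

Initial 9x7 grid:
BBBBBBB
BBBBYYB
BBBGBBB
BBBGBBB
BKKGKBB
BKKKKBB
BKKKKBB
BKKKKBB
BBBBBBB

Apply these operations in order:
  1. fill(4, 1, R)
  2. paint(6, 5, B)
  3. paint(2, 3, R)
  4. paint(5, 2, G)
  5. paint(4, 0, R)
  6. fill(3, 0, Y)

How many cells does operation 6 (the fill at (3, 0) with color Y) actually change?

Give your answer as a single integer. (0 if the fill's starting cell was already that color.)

After op 1 fill(4,1,R) [15 cells changed]:
BBBBBBB
BBBBYYB
BBBGBBB
BBBGBBB
BRRGRBB
BRRRRBB
BRRRRBB
BRRRRBB
BBBBBBB
After op 2 paint(6,5,B):
BBBBBBB
BBBBYYB
BBBGBBB
BBBGBBB
BRRGRBB
BRRRRBB
BRRRRBB
BRRRRBB
BBBBBBB
After op 3 paint(2,3,R):
BBBBBBB
BBBBYYB
BBBRBBB
BBBGBBB
BRRGRBB
BRRRRBB
BRRRRBB
BRRRRBB
BBBBBBB
After op 4 paint(5,2,G):
BBBBBBB
BBBBYYB
BBBRBBB
BBBGBBB
BRRGRBB
BRGRRBB
BRRRRBB
BRRRRBB
BBBBBBB
After op 5 paint(4,0,R):
BBBBBBB
BBBBYYB
BBBRBBB
BBBGBBB
RRRGRBB
BRGRRBB
BRRRRBB
BRRRRBB
BBBBBBB
After op 6 fill(3,0,Y) [42 cells changed]:
YYYYYYY
YYYYYYY
YYYRYYY
YYYGYYY
RRRGRYY
YRGRRYY
YRRRRYY
YRRRRYY
YYYYYYY

Answer: 42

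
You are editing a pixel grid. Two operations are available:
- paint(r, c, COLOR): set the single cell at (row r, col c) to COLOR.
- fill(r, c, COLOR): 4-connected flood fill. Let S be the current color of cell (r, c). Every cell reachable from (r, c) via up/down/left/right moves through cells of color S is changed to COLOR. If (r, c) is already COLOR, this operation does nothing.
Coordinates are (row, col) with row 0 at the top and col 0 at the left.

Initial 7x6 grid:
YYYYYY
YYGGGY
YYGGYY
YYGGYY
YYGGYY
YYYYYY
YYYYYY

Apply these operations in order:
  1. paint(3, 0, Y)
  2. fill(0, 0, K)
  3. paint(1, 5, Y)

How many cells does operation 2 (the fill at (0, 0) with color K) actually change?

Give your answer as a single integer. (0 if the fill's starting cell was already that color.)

Answer: 33

Derivation:
After op 1 paint(3,0,Y):
YYYYYY
YYGGGY
YYGGYY
YYGGYY
YYGGYY
YYYYYY
YYYYYY
After op 2 fill(0,0,K) [33 cells changed]:
KKKKKK
KKGGGK
KKGGKK
KKGGKK
KKGGKK
KKKKKK
KKKKKK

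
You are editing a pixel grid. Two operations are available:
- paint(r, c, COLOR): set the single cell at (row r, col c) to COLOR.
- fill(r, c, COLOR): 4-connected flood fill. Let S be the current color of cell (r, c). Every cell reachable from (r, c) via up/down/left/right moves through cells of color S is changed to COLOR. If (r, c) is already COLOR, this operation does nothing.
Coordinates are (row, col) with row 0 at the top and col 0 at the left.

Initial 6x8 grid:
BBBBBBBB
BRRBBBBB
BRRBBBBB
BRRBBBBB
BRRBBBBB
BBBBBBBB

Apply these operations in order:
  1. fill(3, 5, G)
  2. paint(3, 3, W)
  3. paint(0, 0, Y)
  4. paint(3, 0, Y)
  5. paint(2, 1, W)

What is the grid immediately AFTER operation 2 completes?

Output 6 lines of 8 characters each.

After op 1 fill(3,5,G) [40 cells changed]:
GGGGGGGG
GRRGGGGG
GRRGGGGG
GRRGGGGG
GRRGGGGG
GGGGGGGG
After op 2 paint(3,3,W):
GGGGGGGG
GRRGGGGG
GRRGGGGG
GRRWGGGG
GRRGGGGG
GGGGGGGG

Answer: GGGGGGGG
GRRGGGGG
GRRGGGGG
GRRWGGGG
GRRGGGGG
GGGGGGGG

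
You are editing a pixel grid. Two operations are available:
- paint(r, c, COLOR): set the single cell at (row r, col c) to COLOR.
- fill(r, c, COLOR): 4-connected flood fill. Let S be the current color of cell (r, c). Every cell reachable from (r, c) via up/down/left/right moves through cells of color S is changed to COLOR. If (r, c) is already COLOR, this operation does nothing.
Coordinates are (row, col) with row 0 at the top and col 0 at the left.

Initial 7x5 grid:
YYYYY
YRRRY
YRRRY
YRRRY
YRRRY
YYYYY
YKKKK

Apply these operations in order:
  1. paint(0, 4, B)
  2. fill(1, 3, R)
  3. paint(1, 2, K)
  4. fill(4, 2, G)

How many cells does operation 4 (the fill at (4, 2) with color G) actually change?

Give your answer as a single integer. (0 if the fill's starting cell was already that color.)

Answer: 11

Derivation:
After op 1 paint(0,4,B):
YYYYB
YRRRY
YRRRY
YRRRY
YRRRY
YYYYY
YKKKK
After op 2 fill(1,3,R) [0 cells changed]:
YYYYB
YRRRY
YRRRY
YRRRY
YRRRY
YYYYY
YKKKK
After op 3 paint(1,2,K):
YYYYB
YRKRY
YRRRY
YRRRY
YRRRY
YYYYY
YKKKK
After op 4 fill(4,2,G) [11 cells changed]:
YYYYB
YGKGY
YGGGY
YGGGY
YGGGY
YYYYY
YKKKK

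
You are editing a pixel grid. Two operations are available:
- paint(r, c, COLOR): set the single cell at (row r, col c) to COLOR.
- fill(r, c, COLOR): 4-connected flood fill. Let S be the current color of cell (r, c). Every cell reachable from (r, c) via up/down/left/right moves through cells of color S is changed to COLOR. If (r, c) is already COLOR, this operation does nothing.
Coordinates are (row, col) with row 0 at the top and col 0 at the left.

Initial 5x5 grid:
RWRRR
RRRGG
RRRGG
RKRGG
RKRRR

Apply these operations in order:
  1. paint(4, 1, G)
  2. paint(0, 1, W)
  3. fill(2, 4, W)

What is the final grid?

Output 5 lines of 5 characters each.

After op 1 paint(4,1,G):
RWRRR
RRRGG
RRRGG
RKRGG
RGRRR
After op 2 paint(0,1,W):
RWRRR
RRRGG
RRRGG
RKRGG
RGRRR
After op 3 fill(2,4,W) [6 cells changed]:
RWRRR
RRRWW
RRRWW
RKRWW
RGRRR

Answer: RWRRR
RRRWW
RRRWW
RKRWW
RGRRR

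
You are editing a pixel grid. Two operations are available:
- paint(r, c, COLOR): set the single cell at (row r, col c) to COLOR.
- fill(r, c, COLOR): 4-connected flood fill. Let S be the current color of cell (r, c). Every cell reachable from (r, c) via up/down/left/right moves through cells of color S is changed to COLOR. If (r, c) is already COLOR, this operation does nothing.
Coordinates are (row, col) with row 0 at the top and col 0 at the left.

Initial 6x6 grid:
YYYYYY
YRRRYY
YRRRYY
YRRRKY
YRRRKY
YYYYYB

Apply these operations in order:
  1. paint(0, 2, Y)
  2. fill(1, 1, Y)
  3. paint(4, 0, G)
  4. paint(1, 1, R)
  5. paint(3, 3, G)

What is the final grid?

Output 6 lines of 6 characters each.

Answer: YYYYYY
YRYYYY
YYYYYY
YYYGKY
GYYYKY
YYYYYB

Derivation:
After op 1 paint(0,2,Y):
YYYYYY
YRRRYY
YRRRYY
YRRRKY
YRRRKY
YYYYYB
After op 2 fill(1,1,Y) [12 cells changed]:
YYYYYY
YYYYYY
YYYYYY
YYYYKY
YYYYKY
YYYYYB
After op 3 paint(4,0,G):
YYYYYY
YYYYYY
YYYYYY
YYYYKY
GYYYKY
YYYYYB
After op 4 paint(1,1,R):
YYYYYY
YRYYYY
YYYYYY
YYYYKY
GYYYKY
YYYYYB
After op 5 paint(3,3,G):
YYYYYY
YRYYYY
YYYYYY
YYYGKY
GYYYKY
YYYYYB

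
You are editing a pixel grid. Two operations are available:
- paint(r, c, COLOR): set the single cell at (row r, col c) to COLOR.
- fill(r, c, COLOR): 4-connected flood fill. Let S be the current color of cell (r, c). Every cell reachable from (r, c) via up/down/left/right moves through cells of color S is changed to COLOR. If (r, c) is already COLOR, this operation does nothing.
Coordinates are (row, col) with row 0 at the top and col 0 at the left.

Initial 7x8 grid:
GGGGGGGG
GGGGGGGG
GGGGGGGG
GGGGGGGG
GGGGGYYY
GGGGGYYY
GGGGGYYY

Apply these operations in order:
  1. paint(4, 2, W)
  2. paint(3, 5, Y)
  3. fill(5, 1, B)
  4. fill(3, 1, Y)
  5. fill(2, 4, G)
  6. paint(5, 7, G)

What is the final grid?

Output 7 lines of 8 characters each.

After op 1 paint(4,2,W):
GGGGGGGG
GGGGGGGG
GGGGGGGG
GGGGGGGG
GGWGGYYY
GGGGGYYY
GGGGGYYY
After op 2 paint(3,5,Y):
GGGGGGGG
GGGGGGGG
GGGGGGGG
GGGGGYGG
GGWGGYYY
GGGGGYYY
GGGGGYYY
After op 3 fill(5,1,B) [45 cells changed]:
BBBBBBBB
BBBBBBBB
BBBBBBBB
BBBBBYBB
BBWBBYYY
BBBBBYYY
BBBBBYYY
After op 4 fill(3,1,Y) [45 cells changed]:
YYYYYYYY
YYYYYYYY
YYYYYYYY
YYYYYYYY
YYWYYYYY
YYYYYYYY
YYYYYYYY
After op 5 fill(2,4,G) [55 cells changed]:
GGGGGGGG
GGGGGGGG
GGGGGGGG
GGGGGGGG
GGWGGGGG
GGGGGGGG
GGGGGGGG
After op 6 paint(5,7,G):
GGGGGGGG
GGGGGGGG
GGGGGGGG
GGGGGGGG
GGWGGGGG
GGGGGGGG
GGGGGGGG

Answer: GGGGGGGG
GGGGGGGG
GGGGGGGG
GGGGGGGG
GGWGGGGG
GGGGGGGG
GGGGGGGG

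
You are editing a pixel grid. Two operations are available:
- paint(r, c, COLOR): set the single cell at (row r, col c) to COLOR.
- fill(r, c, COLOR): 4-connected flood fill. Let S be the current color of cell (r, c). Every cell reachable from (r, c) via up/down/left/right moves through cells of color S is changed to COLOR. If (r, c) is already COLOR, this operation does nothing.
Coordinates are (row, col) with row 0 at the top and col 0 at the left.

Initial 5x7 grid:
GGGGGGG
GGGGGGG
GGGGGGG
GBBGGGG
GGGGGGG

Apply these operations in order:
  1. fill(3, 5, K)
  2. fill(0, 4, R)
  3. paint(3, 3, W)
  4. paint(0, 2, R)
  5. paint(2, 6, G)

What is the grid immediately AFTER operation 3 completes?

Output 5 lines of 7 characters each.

After op 1 fill(3,5,K) [33 cells changed]:
KKKKKKK
KKKKKKK
KKKKKKK
KBBKKKK
KKKKKKK
After op 2 fill(0,4,R) [33 cells changed]:
RRRRRRR
RRRRRRR
RRRRRRR
RBBRRRR
RRRRRRR
After op 3 paint(3,3,W):
RRRRRRR
RRRRRRR
RRRRRRR
RBBWRRR
RRRRRRR

Answer: RRRRRRR
RRRRRRR
RRRRRRR
RBBWRRR
RRRRRRR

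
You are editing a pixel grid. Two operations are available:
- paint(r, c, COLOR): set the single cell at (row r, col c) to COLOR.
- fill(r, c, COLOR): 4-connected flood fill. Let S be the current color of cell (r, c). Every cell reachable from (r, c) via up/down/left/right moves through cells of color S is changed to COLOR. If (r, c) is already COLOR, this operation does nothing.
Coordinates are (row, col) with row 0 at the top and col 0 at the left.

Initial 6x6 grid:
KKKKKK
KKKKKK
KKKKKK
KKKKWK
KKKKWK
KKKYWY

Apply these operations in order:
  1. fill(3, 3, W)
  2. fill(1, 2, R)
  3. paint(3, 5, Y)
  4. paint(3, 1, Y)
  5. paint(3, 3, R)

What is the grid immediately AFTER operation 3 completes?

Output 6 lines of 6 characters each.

After op 1 fill(3,3,W) [31 cells changed]:
WWWWWW
WWWWWW
WWWWWW
WWWWWW
WWWWWW
WWWYWY
After op 2 fill(1,2,R) [34 cells changed]:
RRRRRR
RRRRRR
RRRRRR
RRRRRR
RRRRRR
RRRYRY
After op 3 paint(3,5,Y):
RRRRRR
RRRRRR
RRRRRR
RRRRRY
RRRRRR
RRRYRY

Answer: RRRRRR
RRRRRR
RRRRRR
RRRRRY
RRRRRR
RRRYRY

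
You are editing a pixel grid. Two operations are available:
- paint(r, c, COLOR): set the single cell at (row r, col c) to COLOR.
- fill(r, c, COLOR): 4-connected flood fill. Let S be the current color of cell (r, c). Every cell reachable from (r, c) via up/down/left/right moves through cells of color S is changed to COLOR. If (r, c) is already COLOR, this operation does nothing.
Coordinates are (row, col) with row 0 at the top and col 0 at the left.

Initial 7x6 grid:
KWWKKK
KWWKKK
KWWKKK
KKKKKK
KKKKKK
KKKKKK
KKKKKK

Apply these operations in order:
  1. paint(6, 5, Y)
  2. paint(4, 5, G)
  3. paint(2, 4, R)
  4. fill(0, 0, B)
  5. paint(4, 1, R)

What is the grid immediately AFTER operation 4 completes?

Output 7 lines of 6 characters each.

Answer: BWWBBB
BWWBBB
BWWBRB
BBBBBB
BBBBBG
BBBBBB
BBBBBY

Derivation:
After op 1 paint(6,5,Y):
KWWKKK
KWWKKK
KWWKKK
KKKKKK
KKKKKK
KKKKKK
KKKKKY
After op 2 paint(4,5,G):
KWWKKK
KWWKKK
KWWKKK
KKKKKK
KKKKKG
KKKKKK
KKKKKY
After op 3 paint(2,4,R):
KWWKKK
KWWKKK
KWWKRK
KKKKKK
KKKKKG
KKKKKK
KKKKKY
After op 4 fill(0,0,B) [33 cells changed]:
BWWBBB
BWWBBB
BWWBRB
BBBBBB
BBBBBG
BBBBBB
BBBBBY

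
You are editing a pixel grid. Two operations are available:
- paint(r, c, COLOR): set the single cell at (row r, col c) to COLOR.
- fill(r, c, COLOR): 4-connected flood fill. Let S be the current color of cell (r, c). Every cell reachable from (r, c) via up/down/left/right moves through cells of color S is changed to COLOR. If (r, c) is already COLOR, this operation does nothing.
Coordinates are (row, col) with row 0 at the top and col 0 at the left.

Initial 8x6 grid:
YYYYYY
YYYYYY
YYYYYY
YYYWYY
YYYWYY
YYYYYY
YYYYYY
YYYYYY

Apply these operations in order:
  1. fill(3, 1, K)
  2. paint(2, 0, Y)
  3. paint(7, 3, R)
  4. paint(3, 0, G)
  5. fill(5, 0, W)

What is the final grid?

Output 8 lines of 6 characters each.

Answer: WWWWWW
WWWWWW
YWWWWW
GWWWWW
WWWWWW
WWWWWW
WWWWWW
WWWRWW

Derivation:
After op 1 fill(3,1,K) [46 cells changed]:
KKKKKK
KKKKKK
KKKKKK
KKKWKK
KKKWKK
KKKKKK
KKKKKK
KKKKKK
After op 2 paint(2,0,Y):
KKKKKK
KKKKKK
YKKKKK
KKKWKK
KKKWKK
KKKKKK
KKKKKK
KKKKKK
After op 3 paint(7,3,R):
KKKKKK
KKKKKK
YKKKKK
KKKWKK
KKKWKK
KKKKKK
KKKKKK
KKKRKK
After op 4 paint(3,0,G):
KKKKKK
KKKKKK
YKKKKK
GKKWKK
KKKWKK
KKKKKK
KKKKKK
KKKRKK
After op 5 fill(5,0,W) [43 cells changed]:
WWWWWW
WWWWWW
YWWWWW
GWWWWW
WWWWWW
WWWWWW
WWWWWW
WWWRWW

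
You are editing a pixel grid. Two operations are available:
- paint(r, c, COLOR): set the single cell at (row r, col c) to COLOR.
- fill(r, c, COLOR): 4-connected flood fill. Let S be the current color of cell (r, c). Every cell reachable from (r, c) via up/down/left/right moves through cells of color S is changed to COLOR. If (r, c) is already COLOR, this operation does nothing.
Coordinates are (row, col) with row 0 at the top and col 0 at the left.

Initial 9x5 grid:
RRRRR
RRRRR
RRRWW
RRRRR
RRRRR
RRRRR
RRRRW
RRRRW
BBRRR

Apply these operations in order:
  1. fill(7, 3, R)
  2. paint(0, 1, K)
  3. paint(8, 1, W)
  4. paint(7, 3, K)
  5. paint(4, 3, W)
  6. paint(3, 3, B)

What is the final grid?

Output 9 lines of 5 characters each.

Answer: RKRRR
RRRRR
RRRWW
RRRBR
RRRWR
RRRRR
RRRRW
RRRKW
BWRRR

Derivation:
After op 1 fill(7,3,R) [0 cells changed]:
RRRRR
RRRRR
RRRWW
RRRRR
RRRRR
RRRRR
RRRRW
RRRRW
BBRRR
After op 2 paint(0,1,K):
RKRRR
RRRRR
RRRWW
RRRRR
RRRRR
RRRRR
RRRRW
RRRRW
BBRRR
After op 3 paint(8,1,W):
RKRRR
RRRRR
RRRWW
RRRRR
RRRRR
RRRRR
RRRRW
RRRRW
BWRRR
After op 4 paint(7,3,K):
RKRRR
RRRRR
RRRWW
RRRRR
RRRRR
RRRRR
RRRRW
RRRKW
BWRRR
After op 5 paint(4,3,W):
RKRRR
RRRRR
RRRWW
RRRRR
RRRWR
RRRRR
RRRRW
RRRKW
BWRRR
After op 6 paint(3,3,B):
RKRRR
RRRRR
RRRWW
RRRBR
RRRWR
RRRRR
RRRRW
RRRKW
BWRRR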